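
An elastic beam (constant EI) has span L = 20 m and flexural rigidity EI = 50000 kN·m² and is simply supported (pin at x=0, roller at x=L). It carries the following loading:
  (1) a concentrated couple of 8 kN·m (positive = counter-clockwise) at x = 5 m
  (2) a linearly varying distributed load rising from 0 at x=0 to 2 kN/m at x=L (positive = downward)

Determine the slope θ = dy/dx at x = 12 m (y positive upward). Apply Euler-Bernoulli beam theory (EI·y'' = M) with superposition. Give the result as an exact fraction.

Load 1 — applied couple M₀=8 kN·m at a=5 m (b=L-a=15):
  θ_1 = (M₀x²/(2L)-M₀(x-a)+C₁)/EI  [x>a] with C₁=M₀(3b²-L²)/(6L)=55/3 = (8·12²/(2·20)-8·(12-5)+(55/3))/50000 = -133/750000 rad
Load 2 — triangular load w₀=2 kN/m (0→w₀ over full span):
  θ_2 = -w₀(7L⁴-30L²x²+15x⁴)/(360LEI) = -2·(7·20⁴-30·20²·12²+15·12⁴)/(360·20·50000) = 232/140625 rad
Superposition: θ = Σ θ_i = 3313/2250000 rad ≈ 0.001472 rad

θ(12) = 3313/2250000 rad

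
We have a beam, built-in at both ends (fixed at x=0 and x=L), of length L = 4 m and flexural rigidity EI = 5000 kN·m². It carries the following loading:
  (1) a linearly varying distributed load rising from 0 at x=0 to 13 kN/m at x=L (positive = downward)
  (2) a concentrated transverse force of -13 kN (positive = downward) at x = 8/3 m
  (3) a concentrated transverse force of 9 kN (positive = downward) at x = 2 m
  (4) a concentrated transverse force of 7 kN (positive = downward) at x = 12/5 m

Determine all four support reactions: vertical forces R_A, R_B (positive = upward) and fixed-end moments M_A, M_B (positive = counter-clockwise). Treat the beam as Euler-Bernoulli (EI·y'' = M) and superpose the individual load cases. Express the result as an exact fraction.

R_A = 76907/6750 kN, M_A = 69319/6750 kN·m, R_B = 118843/6750 kN, M_B = -75791/6750 kN·m

Load 1 — triangular load w₀=13 kN/m (0→w₀ over full span):
  R_A = 3w₀L/20 = 3·13·4/20 = 39/5 kN
  M_A = w₀L²/30 = 13·4²/30 = 104/15 kN·m
  R_B = 7w₀L/20 = 7·13·4/20 = 91/5 kN
  M_B = -w₀L²/20 = -13·4²/20 = -52/5 kN·m
Load 2 — point force P=-13 kN at a=8/3 m (b=L-a=4/3):
  R_A = Pb²(3a+b)/L³ = (-13)·(4/3)²·(3·(8/3)+(4/3))/4³ = -91/27 kN
  M_A = Pab²/L² = (-13)·(8/3)·(4/3)²/4² = -104/27 kN·m
  R_B = Pa²(a+3b)/L³ = (-13)·(8/3)²·((8/3)+3·(4/3))/4³ = -260/27 kN
  M_B = -Pa²b/L² = -(-13)·(8/3)²·(4/3)/4² = 208/27 kN·m
Load 3 — point force P=9 kN at a=2 m (b=L-a=2):
  R_A = Pb²(3a+b)/L³ = 9·2²·(3·2+2)/4³ = 9/2 kN
  M_A = Pab²/L² = 9·2·2²/4² = 9/2 kN·m
  R_B = Pa²(a+3b)/L³ = 9·2²·(2+3·2)/4³ = 9/2 kN
  M_B = -Pa²b/L² = -9·2²·2/4² = -9/2 kN·m
Load 4 — point force P=7 kN at a=12/5 m (b=L-a=8/5):
  R_A = Pb²(3a+b)/L³ = 7·(8/5)²·(3·(12/5)+(8/5))/4³ = 308/125 kN
  M_A = Pab²/L² = 7·(12/5)·(8/5)²/4² = 336/125 kN·m
  R_B = Pa²(a+3b)/L³ = 7·(12/5)²·((12/5)+3·(8/5))/4³ = 567/125 kN
  M_B = -Pa²b/L² = -7·(12/5)²·(8/5)/4² = -504/125 kN·m
Superposition: R_A = 76907/6750 kN, M_A = 69319/6750 kN·m, R_B = 118843/6750 kN, M_B = -75791/6750 kN·m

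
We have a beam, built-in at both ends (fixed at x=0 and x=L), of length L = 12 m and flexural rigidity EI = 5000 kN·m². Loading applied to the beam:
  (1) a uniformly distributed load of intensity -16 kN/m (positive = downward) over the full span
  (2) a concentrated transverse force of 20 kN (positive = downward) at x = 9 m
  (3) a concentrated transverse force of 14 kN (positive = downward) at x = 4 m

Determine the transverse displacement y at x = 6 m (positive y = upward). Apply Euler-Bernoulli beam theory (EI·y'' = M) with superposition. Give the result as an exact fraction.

Load 1 — uniform load w=-16 kN/m over full span:
  y_1 = -wx²(L-x)²/(24EI) = -(-16)·6²·(12-6)²/(24·5000) = 108/625 m
Load 2 — point force P=20 kN at a=9 m (b=L-a=3):
  y_2 = -Pb²x²(3aL-(3a+b)x)/(6L³EI)  [x≤a] = -20·3²·6²·(3·9·12-(3·9+3)·6)/(6·12³·5000) = -9/500 m
Load 3 — point force P=14 kN at a=4 m (b=L-a=8):
  y_3 = -Pa²(L-x)²(3bL-(3b+a)(L-x))/(6L³EI)  [x>a] = -14·4²·(12-6)²·(3·8·12-(3·8+4)·(12-6))/(6·12³·5000) = -7/375 m
Superposition: y = Σ y_i = 1021/7500 m ≈ 0.136133 m

y(6) = 1021/7500 m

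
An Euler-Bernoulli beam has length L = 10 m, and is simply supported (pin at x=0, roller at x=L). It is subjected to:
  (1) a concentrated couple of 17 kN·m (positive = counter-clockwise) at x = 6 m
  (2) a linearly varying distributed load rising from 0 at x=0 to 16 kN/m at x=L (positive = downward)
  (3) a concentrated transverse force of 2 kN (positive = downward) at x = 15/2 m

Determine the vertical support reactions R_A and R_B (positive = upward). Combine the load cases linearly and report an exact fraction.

R_A = 433/15 kN, R_B = 797/15 kN

Load 1 — applied couple M₀=17 kN·m at a=6 m (b=L-a=4):
  R_A = M₀/L = 17/10 kN
  R_B = -M₀/L = -17/10 kN
Load 2 — triangular load w₀=16 kN/m (0→w₀ over full span):
  R_A = w₀L/6 = 16·10/6 = 80/3 kN
  R_B = w₀L/3 = 16·10/3 = 160/3 kN
Load 3 — point force P=2 kN at a=15/2 m (b=L-a=5/2):
  R_A = Pb/L = 2·(5/2)/10 = 1/2 kN
  R_B = Pa/L = 2·(15/2)/10 = 3/2 kN
Superposition: R_A = 433/15 kN, R_B = 797/15 kN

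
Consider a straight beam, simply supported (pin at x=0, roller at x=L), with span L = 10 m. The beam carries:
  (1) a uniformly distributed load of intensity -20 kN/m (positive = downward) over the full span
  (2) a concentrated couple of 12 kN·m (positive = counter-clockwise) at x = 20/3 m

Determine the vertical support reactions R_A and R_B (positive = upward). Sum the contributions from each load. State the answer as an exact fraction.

Load 1 — uniform load w=-20 kN/m over full span:
  R_A = wL/2 = (-20)·10/2 = -100 kN
  R_B = wL/2 = (-20)·10/2 = -100 kN
Load 2 — applied couple M₀=12 kN·m at a=20/3 m (b=L-a=10/3):
  R_A = M₀/L = 12/10 = 6/5 kN
  R_B = -M₀/L = -12/10 = -6/5 kN
Superposition: R_A = -494/5 kN, R_B = -506/5 kN

R_A = -494/5 kN, R_B = -506/5 kN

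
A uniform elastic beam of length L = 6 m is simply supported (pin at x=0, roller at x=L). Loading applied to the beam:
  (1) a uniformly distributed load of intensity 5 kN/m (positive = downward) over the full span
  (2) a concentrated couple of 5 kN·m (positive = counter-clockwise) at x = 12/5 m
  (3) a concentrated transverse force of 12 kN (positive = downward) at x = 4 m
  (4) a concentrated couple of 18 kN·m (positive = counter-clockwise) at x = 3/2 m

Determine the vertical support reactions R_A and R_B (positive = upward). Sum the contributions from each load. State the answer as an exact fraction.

R_A = 137/6 kN, R_B = 115/6 kN

Load 1 — uniform load w=5 kN/m over full span:
  R_A = wL/2 = 5·6/2 = 15 kN
  R_B = wL/2 = 5·6/2 = 15 kN
Load 2 — applied couple M₀=5 kN·m at a=12/5 m (b=L-a=18/5):
  R_A = M₀/L = 5/6 kN
  R_B = -M₀/L = -5/6 kN
Load 3 — point force P=12 kN at a=4 m (b=L-a=2):
  R_A = Pb/L = 12·2/6 = 4 kN
  R_B = Pa/L = 12·4/6 = 8 kN
Load 4 — applied couple M₀=18 kN·m at a=3/2 m (b=L-a=9/2):
  R_A = M₀/L = 18/6 = 3 kN
  R_B = -M₀/L = -18/6 = -3 kN
Superposition: R_A = 137/6 kN, R_B = 115/6 kN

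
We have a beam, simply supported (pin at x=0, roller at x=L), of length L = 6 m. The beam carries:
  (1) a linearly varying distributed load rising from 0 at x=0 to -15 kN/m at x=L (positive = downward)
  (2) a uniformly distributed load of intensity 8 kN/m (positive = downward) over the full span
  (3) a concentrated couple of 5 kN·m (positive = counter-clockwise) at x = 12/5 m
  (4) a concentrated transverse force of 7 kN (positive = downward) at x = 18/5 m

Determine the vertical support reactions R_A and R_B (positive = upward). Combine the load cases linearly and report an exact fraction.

Load 1 — triangular load w₀=-15 kN/m (0→w₀ over full span):
  R_A = w₀L/6 = (-15)·6/6 = -15 kN
  R_B = w₀L/3 = (-15)·6/3 = -30 kN
Load 2 — uniform load w=8 kN/m over full span:
  R_A = wL/2 = 8·6/2 = 24 kN
  R_B = wL/2 = 8·6/2 = 24 kN
Load 3 — applied couple M₀=5 kN·m at a=12/5 m (b=L-a=18/5):
  R_A = M₀/L = 5/6 kN
  R_B = -M₀/L = -5/6 kN
Load 4 — point force P=7 kN at a=18/5 m (b=L-a=12/5):
  R_A = Pb/L = 7·(12/5)/6 = 14/5 kN
  R_B = Pa/L = 7·(18/5)/6 = 21/5 kN
Superposition: R_A = 379/30 kN, R_B = -79/30 kN

R_A = 379/30 kN, R_B = -79/30 kN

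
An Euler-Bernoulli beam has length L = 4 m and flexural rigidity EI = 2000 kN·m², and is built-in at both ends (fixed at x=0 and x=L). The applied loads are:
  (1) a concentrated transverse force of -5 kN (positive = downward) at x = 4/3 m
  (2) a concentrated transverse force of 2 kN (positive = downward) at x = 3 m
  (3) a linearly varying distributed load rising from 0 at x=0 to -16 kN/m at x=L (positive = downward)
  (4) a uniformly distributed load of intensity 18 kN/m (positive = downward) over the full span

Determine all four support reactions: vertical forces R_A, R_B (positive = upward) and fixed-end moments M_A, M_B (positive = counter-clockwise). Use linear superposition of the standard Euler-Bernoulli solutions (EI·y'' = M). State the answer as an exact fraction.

R_A = 49699/2160 kN, M_A = 13909/1080 kN·m, R_B = 30221/2160 kN, M_B = -11711/1080 kN·m

Load 1 — point force P=-5 kN at a=4/3 m (b=L-a=8/3):
  R_A = Pb²(3a+b)/L³ = (-5)·(8/3)²·(3·(4/3)+(8/3))/4³ = -100/27 kN
  M_A = Pab²/L² = (-5)·(4/3)·(8/3)²/4² = -80/27 kN·m
  R_B = Pa²(a+3b)/L³ = (-5)·(4/3)²·((4/3)+3·(8/3))/4³ = -35/27 kN
  M_B = -Pa²b/L² = -(-5)·(4/3)²·(8/3)/4² = 40/27 kN·m
Load 2 — point force P=2 kN at a=3 m (b=L-a=1):
  R_A = Pb²(3a+b)/L³ = 2·1²·(3·3+1)/4³ = 5/16 kN
  M_A = Pab²/L² = 2·3·1²/4² = 3/8 kN·m
  R_B = Pa²(a+3b)/L³ = 2·3²·(3+3·1)/4³ = 27/16 kN
  M_B = -Pa²b/L² = -2·3²·1/4² = -9/8 kN·m
Load 3 — triangular load w₀=-16 kN/m (0→w₀ over full span):
  R_A = 3w₀L/20 = 3·(-16)·4/20 = -48/5 kN
  M_A = w₀L²/30 = (-16)·4²/30 = -128/15 kN·m
  R_B = 7w₀L/20 = 7·(-16)·4/20 = -112/5 kN
  M_B = -w₀L²/20 = -(-16)·4²/20 = 64/5 kN·m
Load 4 — uniform load w=18 kN/m over full span:
  R_A = wL/2 = 18·4/2 = 36 kN
  M_A = wL²/12 = 18·4²/12 = 24 kN·m
  R_B = wL/2 = 18·4/2 = 36 kN
  M_B = -wL²/12 = -18·4²/12 = -24 kN·m
Superposition: R_A = 49699/2160 kN, M_A = 13909/1080 kN·m, R_B = 30221/2160 kN, M_B = -11711/1080 kN·m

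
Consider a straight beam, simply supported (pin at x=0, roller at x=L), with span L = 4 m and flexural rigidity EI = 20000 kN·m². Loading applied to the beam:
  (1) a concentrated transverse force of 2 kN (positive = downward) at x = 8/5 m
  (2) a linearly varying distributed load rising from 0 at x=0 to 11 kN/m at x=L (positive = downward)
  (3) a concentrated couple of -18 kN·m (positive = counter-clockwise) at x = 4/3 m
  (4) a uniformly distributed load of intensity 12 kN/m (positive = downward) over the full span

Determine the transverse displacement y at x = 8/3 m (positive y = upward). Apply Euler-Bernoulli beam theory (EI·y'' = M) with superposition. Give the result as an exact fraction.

y(8/3) = -353933/113906250 m

Load 1 — point force P=2 kN at a=8/5 m (b=L-a=12/5):
  y_1 = -Pa(L-x)(2Lx-a²-x²)/(6LEI)  [x>a] = -2·(8/5)·(4-(8/3))·(2·4·(8/3)-(8/5)²-(8/3)²)/(6·4·20000) = -656/6328125 m
Load 2 — triangular load w₀=11 kN/m (0→w₀ over full span):
  y_2 = -w₀x(7L⁴-10L²x²+3x⁴)/(360LEI) = -11·(8/3)·(7·4⁴-10·4²·(8/3)²+3·(8/3)⁴)/(360·4·20000) = -374/455625 m
Load 3 — applied couple M₀=-18 kN·m at a=4/3 m (b=L-a=8/3):
  y_3 = (M₀x³/(6L)-M₀(x-a)²/2+C₁x)/EI  [x>a] with C₁=M₀(3b²-L²)/(6L)=-4 = ((-18)·(8/3)³/(6·4)-(-18)·((8/3)-(4/3))²/2+(-4)·(8/3))/20000 = -1/2250 m
Load 4 — uniform load w=12 kN/m over full span:
  y_4 = -wx(L³-2Lx²+x³)/(24EI) = -12·(8/3)·(4³-2·4·(8/3)²+(8/3)³)/(24·20000) = -88/50625 m
Superposition: y = Σ y_i = -353933/113906250 m ≈ -0.003107 m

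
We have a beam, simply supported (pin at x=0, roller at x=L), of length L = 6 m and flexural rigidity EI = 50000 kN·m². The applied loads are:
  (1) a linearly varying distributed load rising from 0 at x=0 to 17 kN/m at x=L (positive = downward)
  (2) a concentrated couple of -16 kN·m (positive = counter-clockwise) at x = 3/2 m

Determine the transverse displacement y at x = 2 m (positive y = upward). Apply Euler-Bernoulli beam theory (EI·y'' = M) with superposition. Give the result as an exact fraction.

y(2) = -13/4500 m

Load 1 — triangular load w₀=17 kN/m (0→w₀ over full span):
  y_1 = -w₀x(7L⁴-10L²x²+3x⁴)/(360LEI) = -17·2·(7·6⁴-10·6²·2²+3·2⁴)/(360·6·50000) = -68/28125 m
Load 2 — applied couple M₀=-16 kN·m at a=3/2 m (b=L-a=9/2):
  y_2 = (M₀x³/(6L)-M₀(x-a)²/2+C₁x)/EI  [x>a] with C₁=M₀(3b²-L²)/(6L)=-11 = ((-16)·2³/(6·6)-(-16)·(2-(3/2))²/2+(-11)·2)/50000 = -53/112500 m
Superposition: y = Σ y_i = -13/4500 m ≈ -0.002889 m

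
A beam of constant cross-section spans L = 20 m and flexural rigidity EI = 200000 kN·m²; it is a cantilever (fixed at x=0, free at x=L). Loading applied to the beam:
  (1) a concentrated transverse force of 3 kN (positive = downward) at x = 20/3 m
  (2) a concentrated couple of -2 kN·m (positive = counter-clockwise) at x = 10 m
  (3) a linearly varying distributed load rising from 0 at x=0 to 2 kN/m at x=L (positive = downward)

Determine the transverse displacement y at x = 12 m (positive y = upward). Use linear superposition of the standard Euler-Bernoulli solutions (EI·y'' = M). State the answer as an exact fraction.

Load 1 — point force P=3 kN at a=20/3 m (b=L-a=40/3):
  y_1 = -Pa²(3x-a)/(6EI)  [x>a] = -3·(20/3)²·(3·12-(20/3))/(6·200000) = -11/3375 m
Load 2 — applied couple M₀=-2 kN·m at a=10 m (b=L-a=10):
  y_2 = M₀a(2x-a)/(2EI)  [x>a] = (-2)·10·(2·12-10)/(2·200000) = -7/10000 m
Load 3 — triangular load w₀=2 kN/m (0→w₀ over full span):
  y_3 = (w₀Lx³/12-w₀L²x²/6-w₀x⁵/(120L))/EI = (2·20·12³/12-2·20²·12²/6-2·12⁵/(120·20))/200000 = -5331/78125 m
Superposition: y = Σ y_i = -2436617/33750000 m ≈ -0.072196 m

y(12) = -2436617/33750000 m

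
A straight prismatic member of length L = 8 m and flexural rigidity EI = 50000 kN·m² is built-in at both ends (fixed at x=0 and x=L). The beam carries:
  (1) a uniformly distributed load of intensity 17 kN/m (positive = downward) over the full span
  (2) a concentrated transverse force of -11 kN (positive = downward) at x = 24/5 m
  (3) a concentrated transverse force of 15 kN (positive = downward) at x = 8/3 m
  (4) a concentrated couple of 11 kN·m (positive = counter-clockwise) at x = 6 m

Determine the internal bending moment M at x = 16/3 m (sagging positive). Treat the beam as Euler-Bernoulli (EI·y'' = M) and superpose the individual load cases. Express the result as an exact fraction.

Load 1 — uniform load w=17 kN/m over full span:
  M_1 = wLx/2 - wL²/12 - wx²/2 = 17·8·(16/3)/2 - 17·8²/12 - 17·(16/3)²/2 = 272/9 kN·m
Load 2 — point force P=-11 kN at a=24/5 m (b=L-a=16/5):
  M_2 = Pa²(a+3b)(L-x)/L³ - Pa²b/L²  [x>a] = (-11)·(24/5)²·((24/5)+3·(16/5))·(8-(16/3))/8³ - (-11)·(24/5)²·(16/5)/8² = -792/125 kN·m
Load 3 — point force P=15 kN at a=8/3 m (b=L-a=16/3):
  M_3 = Pa²(a+3b)(L-x)/L³ - Pa²b/L²  [x>a] = 15·(8/3)²·((8/3)+3·(16/3))·(8-(16/3))/8³ - 15·(8/3)²·(16/3)/8² = 40/27 kN·m
Load 4 — applied couple M₀=11 kN·m at a=6 m (b=L-a=2):
  M_4 = R_Ax - M_A  [x≤a] with R_A=99/64, M_A=55/16 = (99/64)·(16/3) - (55/16) = 77/16 kN·m
Superposition: M = Σ M_i = 1629731/54000 kN·m ≈ 30.180204 kN·m

M(16/3) = 1629731/54000 kN·m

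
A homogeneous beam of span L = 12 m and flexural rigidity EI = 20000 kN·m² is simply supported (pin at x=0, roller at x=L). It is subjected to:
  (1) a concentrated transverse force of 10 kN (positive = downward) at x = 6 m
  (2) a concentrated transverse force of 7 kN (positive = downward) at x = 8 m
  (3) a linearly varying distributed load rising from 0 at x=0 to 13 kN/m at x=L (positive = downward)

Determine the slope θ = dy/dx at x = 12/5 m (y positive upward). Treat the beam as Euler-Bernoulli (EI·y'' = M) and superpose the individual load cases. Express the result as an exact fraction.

θ(12/5) = -1355837/56250000 rad

Load 1 — point force P=10 kN at a=6 m (b=L-a=6):
  θ_1 = -Pb(L²-b²-3x²)/(6LEI)  [x≤a] = -10·6·(12²-6²-3·(12/5)²)/(6·12·20000) = -189/50000 rad
Load 2 — point force P=7 kN at a=8 m (b=L-a=4):
  θ_2 = -Pb(L²-b²-3x²)/(6LEI)  [x≤a] = -7·4·(12²-4²-3·(12/5)²)/(6·12·20000) = -1211/562500 rad
Load 3 — triangular load w₀=13 kN/m (0→w₀ over full span):
  θ_3 = -w₀(7L⁴-30L²x²+15x⁴)/(360LEI) = -13·(7·12⁴-30·12²·(12/5)²+15·(12/5)⁴)/(360·12·20000) = -7098/390625 rad
Superposition: θ = Σ θ_i = -1355837/56250000 rad ≈ -0.024104 rad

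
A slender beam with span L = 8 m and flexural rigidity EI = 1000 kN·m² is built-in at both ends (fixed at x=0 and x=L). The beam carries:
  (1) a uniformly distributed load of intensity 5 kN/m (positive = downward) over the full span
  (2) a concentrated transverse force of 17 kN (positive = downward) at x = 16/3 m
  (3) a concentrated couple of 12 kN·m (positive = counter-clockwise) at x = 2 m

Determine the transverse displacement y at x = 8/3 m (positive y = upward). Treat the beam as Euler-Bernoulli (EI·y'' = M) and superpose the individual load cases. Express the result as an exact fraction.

Load 1 — uniform load w=5 kN/m over full span:
  y_1 = -wx²(L-x)²/(24EI) = -5·(8/3)²·(8-(8/3))²/(24·1000) = -256/6075 m
Load 2 — point force P=17 kN at a=16/3 m (b=L-a=8/3):
  y_2 = -Pb²x²(3aL-(3a+b)x)/(6L³EI)  [x≤a] = -17·(8/3)²·(8/3)²·(3·(16/3)·8-(3·(16/3)+(8/3))·(8/3))/(6·8³·1000) = -5984/273375 m
Load 3 — applied couple M₀=12 kN·m at a=2 m (b=L-a=6):
  y_3 = (R_Ax³/6 - M_Ax²/2 - M₀(x-a)²/2)/EI  [x>a] with R_A=27/16, M_A=-9/4 = ((27/16)·(8/3)³/6 - (-9/4)·(8/3)²/2 - 12·((8/3)-2)²/2)/1000 = 4/375 m
Superposition: y = Σ y_i = -14588/273375 m ≈ -0.053363 m

y(8/3) = -14588/273375 m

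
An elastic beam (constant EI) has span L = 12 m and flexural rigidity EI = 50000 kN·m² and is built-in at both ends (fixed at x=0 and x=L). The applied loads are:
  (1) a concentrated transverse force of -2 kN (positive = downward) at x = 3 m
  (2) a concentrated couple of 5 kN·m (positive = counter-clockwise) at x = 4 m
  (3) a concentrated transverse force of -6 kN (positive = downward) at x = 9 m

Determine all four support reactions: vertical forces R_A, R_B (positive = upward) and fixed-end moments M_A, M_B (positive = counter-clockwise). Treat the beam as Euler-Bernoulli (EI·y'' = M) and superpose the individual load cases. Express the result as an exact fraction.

Load 1 — point force P=-2 kN at a=3 m (b=L-a=9):
  R_A = Pb²(3a+b)/L³ = (-2)·9²·(3·3+9)/12³ = -27/16 kN
  M_A = Pab²/L² = (-2)·3·9²/12² = -27/8 kN·m
  R_B = Pa²(a+3b)/L³ = (-2)·3²·(3+3·9)/12³ = -5/16 kN
  M_B = -Pa²b/L² = -(-2)·3²·9/12² = 9/8 kN·m
Load 2 — applied couple M₀=5 kN·m at a=4 m (b=L-a=8):
  R_A = 6M₀ab/L³ = 6·5·4·8/12³ = 5/9 kN
  M_A = M₀b(2a-b)/L² = 5·8·(2·4-8)/12² = 0 kN·m
  R_B = -6M₀ab/L³ = -6·5·4·8/12³ = -5/9 kN
  M_B = M₀a(2b-a)/L² = 5·4·(2·8-4)/12² = 5/3 kN·m
Load 3 — point force P=-6 kN at a=9 m (b=L-a=3):
  R_A = Pb²(3a+b)/L³ = (-6)·3²·(3·9+3)/12³ = -15/16 kN
  M_A = Pab²/L² = (-6)·9·3²/12² = -27/8 kN·m
  R_B = Pa²(a+3b)/L³ = (-6)·9²·(9+3·3)/12³ = -81/16 kN
  M_B = -Pa²b/L² = -(-6)·9²·3/12² = 81/8 kN·m
Superposition: R_A = -149/72 kN, M_A = -27/4 kN·m, R_B = -427/72 kN, M_B = 155/12 kN·m

R_A = -149/72 kN, M_A = -27/4 kN·m, R_B = -427/72 kN, M_B = 155/12 kN·m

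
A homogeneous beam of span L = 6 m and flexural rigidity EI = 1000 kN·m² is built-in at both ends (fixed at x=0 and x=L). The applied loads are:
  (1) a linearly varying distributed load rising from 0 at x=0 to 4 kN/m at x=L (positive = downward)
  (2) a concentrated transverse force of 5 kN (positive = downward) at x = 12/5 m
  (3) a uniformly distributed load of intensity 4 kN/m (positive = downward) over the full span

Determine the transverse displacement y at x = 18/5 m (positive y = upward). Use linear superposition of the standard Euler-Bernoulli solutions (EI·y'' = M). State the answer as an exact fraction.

y(18/5) = -45216/1953125 m

Load 1 — triangular load w₀=4 kN/m (0→w₀ over full span):
  y_1 = -w₀x²(L-x)²(x+2L)/(120LEI) = -4·(18/5)²·(6-(18/5))²·((18/5)+2·6)/(120·6·1000) = -12636/1953125 m
Load 2 — point force P=5 kN at a=12/5 m (b=L-a=18/5):
  y_2 = -Pa²(L-x)²(3bL-(3b+a)(L-x))/(6L³EI)  [x>a] = -5·(12/5)²·(6-(18/5))²·(3·(18/5)·6-(3·(18/5)+(12/5))·(6-(18/5)))/(6·6³·1000) = -1656/390625 m
Load 3 — uniform load w=4 kN/m over full span:
  y_3 = -wx²(L-x)²/(24EI) = -4·(18/5)²·(6-(18/5))²/(24·1000) = -972/78125 m
Superposition: y = Σ y_i = -45216/1953125 m ≈ -0.023151 m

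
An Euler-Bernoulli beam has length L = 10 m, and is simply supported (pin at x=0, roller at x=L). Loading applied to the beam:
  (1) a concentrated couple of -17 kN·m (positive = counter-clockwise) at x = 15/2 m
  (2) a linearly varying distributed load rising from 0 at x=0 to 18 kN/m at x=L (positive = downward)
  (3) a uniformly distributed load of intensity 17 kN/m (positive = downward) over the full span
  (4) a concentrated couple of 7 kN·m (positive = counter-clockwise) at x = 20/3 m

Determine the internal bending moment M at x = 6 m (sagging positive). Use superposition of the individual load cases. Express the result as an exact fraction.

M(6) = 1566/5 kN·m

Load 1 — applied couple M₀=-17 kN·m at a=15/2 m (b=L-a=5/2):
  M_1 = M₀x/L  [x≤a] = (-17)·6/10 = -51/5 kN·m
Load 2 — triangular load w₀=18 kN/m (0→w₀ over full span):
  M_2 = w₀Lx/6 - w₀x³/(6L) = 18·10·6/6 - 18·6³/(6·10) = 576/5 kN·m
Load 3 — uniform load w=17 kN/m over full span:
  M_3 = wx(L-x)/2 = 17·6·(10-6)/2 = 204 kN·m
Load 4 — applied couple M₀=7 kN·m at a=20/3 m (b=L-a=10/3):
  M_4 = M₀x/L  [x≤a] = 7·6/10 = 21/5 kN·m
Superposition: M = Σ M_i = 1566/5 kN·m ≈ 313.200000 kN·m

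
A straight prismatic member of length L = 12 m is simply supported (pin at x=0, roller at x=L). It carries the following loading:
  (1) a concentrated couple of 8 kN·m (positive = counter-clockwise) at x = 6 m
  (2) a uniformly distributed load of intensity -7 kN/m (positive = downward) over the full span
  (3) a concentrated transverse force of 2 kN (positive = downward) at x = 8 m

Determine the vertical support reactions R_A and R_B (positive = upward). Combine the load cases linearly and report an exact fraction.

Load 1 — applied couple M₀=8 kN·m at a=6 m (b=L-a=6):
  R_A = M₀/L = 8/12 = 2/3 kN
  R_B = -M₀/L = -8/12 = -2/3 kN
Load 2 — uniform load w=-7 kN/m over full span:
  R_A = wL/2 = (-7)·12/2 = -42 kN
  R_B = wL/2 = (-7)·12/2 = -42 kN
Load 3 — point force P=2 kN at a=8 m (b=L-a=4):
  R_A = Pb/L = 2·4/12 = 2/3 kN
  R_B = Pa/L = 2·8/12 = 4/3 kN
Superposition: R_A = -122/3 kN, R_B = -124/3 kN

R_A = -122/3 kN, R_B = -124/3 kN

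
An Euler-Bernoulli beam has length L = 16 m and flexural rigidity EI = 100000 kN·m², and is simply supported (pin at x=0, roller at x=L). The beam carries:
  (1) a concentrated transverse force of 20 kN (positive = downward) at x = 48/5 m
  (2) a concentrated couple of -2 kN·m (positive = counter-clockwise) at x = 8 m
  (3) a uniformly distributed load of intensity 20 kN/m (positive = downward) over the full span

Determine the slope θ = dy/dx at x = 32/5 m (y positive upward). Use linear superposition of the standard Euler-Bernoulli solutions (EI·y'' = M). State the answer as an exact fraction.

θ(32/5) = -21271/1875000 rad

Load 1 — point force P=20 kN at a=48/5 m (b=L-a=32/5):
  θ_1 = -Pb(L²-b²-3x²)/(6LEI)  [x≤a] = -20·(32/5)·(16²-(32/5)²-3·(32/5)²)/(6·16·100000) = -96/78125 rad
Load 2 — applied couple M₀=-2 kN·m at a=8 m (b=L-a=8):
  θ_2 = (M₀x²/(2L)+C₁)/EI  [x≤a] with C₁=M₀(3b²-L²)/(6L)=4/3 = ((-2)·(32/5)²/(2·16)+(4/3))/100000 = -23/1875000 rad
Load 3 — uniform load w=20 kN/m over full span:
  θ_3 = -w(L³-6Lx²+4x³)/(24EI) = -20·(16³-6·16·(32/5)²+4·(32/5)³)/(24·100000) = -2368/234375 rad
Superposition: θ = Σ θ_i = -21271/1875000 rad ≈ -0.011345 rad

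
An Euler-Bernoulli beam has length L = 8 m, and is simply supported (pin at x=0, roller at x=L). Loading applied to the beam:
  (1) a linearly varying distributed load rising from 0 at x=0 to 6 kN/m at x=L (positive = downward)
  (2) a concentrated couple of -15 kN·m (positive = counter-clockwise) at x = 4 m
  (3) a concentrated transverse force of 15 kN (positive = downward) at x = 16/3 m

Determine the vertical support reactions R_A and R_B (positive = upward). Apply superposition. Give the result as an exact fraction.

R_A = 89/8 kN, R_B = 223/8 kN

Load 1 — triangular load w₀=6 kN/m (0→w₀ over full span):
  R_A = w₀L/6 = 6·8/6 = 8 kN
  R_B = w₀L/3 = 6·8/3 = 16 kN
Load 2 — applied couple M₀=-15 kN·m at a=4 m (b=L-a=4):
  R_A = M₀/L = (-15)/8 = -15/8 kN
  R_B = -M₀/L = -(-15)/8 = 15/8 kN
Load 3 — point force P=15 kN at a=16/3 m (b=L-a=8/3):
  R_A = Pb/L = 15·(8/3)/8 = 5 kN
  R_B = Pa/L = 15·(16/3)/8 = 10 kN
Superposition: R_A = 89/8 kN, R_B = 223/8 kN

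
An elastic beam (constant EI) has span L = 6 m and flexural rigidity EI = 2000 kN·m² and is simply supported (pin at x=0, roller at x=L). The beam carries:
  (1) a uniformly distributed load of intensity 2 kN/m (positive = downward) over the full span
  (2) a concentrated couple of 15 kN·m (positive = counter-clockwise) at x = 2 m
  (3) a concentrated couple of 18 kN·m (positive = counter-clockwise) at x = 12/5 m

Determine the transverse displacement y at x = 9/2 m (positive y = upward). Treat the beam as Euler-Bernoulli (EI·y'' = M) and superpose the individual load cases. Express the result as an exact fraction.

Load 1 — uniform load w=2 kN/m over full span:
  y_1 = -wx(L³-2Lx²+x³)/(24EI) = -2·(9/2)·(6³-2·6·(9/2)²+(9/2)³)/(24·2000) = -1539/128000 m
Load 2 — applied couple M₀=15 kN·m at a=2 m (b=L-a=4):
  y_2 = (M₀x³/(6L)-M₀(x-a)²/2+C₁x)/EI  [x>a] with C₁=M₀(3b²-L²)/(6L)=5 = (15·(9/2)³/(6·6)-15·((9/2)-2)²/2+5·(9/2))/2000 = 87/12800 m
Load 3 — applied couple M₀=18 kN·m at a=12/5 m (b=L-a=18/5):
  y_3 = (M₀x³/(6L)-M₀(x-a)²/2+C₁x)/EI  [x>a] with C₁=M₀(3b²-L²)/(6L)=36/25 = (18·(9/2)³/(6·6)-18·((9/2)-(12/5))²/2+(36/25)·(9/2))/2000 = 4941/800000 m
Superposition: y = Σ y_i = 3039/3200000 m ≈ 0.000950 m

y(9/2) = 3039/3200000 m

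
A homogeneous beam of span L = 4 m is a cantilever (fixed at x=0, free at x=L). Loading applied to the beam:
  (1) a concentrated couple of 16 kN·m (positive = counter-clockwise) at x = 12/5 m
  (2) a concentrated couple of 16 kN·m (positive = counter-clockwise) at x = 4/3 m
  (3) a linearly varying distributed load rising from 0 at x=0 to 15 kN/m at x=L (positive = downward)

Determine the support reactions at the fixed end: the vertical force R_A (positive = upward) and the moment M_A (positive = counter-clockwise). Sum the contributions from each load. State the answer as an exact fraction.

Load 1 — applied couple M₀=16 kN·m at a=12/5 m (b=L-a=8/5):
  R_A = 0 kN
  M_A = -M₀ = -16 kN·m
Load 2 — applied couple M₀=16 kN·m at a=4/3 m (b=L-a=8/3):
  R_A = 0 kN
  M_A = -M₀ = -16 kN·m
Load 3 — triangular load w₀=15 kN/m (0→w₀ over full span):
  R_A = w₀L/2 = 15·4/2 = 30 kN
  M_A = w₀L²/3 = 15·4²/3 = 80 kN·m
Superposition: R_A = 30 kN, M_A = 48 kN·m

R_A = 30 kN, M_A = 48 kN·m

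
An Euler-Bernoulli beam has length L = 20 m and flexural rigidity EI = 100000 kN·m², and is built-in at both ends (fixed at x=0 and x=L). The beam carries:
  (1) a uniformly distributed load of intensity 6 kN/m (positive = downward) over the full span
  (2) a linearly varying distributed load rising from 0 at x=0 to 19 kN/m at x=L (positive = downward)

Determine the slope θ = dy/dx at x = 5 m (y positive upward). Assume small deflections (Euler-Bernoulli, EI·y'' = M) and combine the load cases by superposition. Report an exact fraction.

θ(5) = -1221/128000 rad

Load 1 — uniform load w=6 kN/m over full span:
  θ_1 = -wx(L-x)(L-2x)/(12EI) = -6·5·(20-5)·(20-2·5)/(12·100000) = -3/800 rad
Load 2 — triangular load w₀=19 kN/m (0→w₀ over full span):
  θ_2 = -w₀(2x(L-x)(L-2x)(x+2L)+x²(L-x)²)/(120LEI) = -19·(2·5·(20-5)·(20-2·5)·(5+2·20)+5²·(20-5)²)/(120·20·100000) = -741/128000 rad
Superposition: θ = Σ θ_i = -1221/128000 rad ≈ -0.009539 rad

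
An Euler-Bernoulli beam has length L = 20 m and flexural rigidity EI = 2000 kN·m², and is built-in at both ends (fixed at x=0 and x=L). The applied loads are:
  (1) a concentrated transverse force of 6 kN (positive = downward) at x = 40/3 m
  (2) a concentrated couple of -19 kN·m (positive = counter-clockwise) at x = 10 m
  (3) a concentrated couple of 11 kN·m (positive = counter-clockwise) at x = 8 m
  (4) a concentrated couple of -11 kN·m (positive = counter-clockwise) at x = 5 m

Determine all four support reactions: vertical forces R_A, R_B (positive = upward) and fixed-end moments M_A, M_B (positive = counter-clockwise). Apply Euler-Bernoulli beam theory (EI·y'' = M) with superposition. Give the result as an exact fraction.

Load 1 — point force P=6 kN at a=40/3 m (b=L-a=20/3):
  R_A = Pb²(3a+b)/L³ = 6·(20/3)²·(3·(40/3)+(20/3))/20³ = 14/9 kN
  M_A = Pab²/L² = 6·(40/3)·(20/3)²/20² = 80/9 kN·m
  R_B = Pa²(a+3b)/L³ = 6·(40/3)²·((40/3)+3·(20/3))/20³ = 40/9 kN
  M_B = -Pa²b/L² = -6·(40/3)²·(20/3)/20² = -160/9 kN·m
Load 2 — applied couple M₀=-19 kN·m at a=10 m (b=L-a=10):
  R_A = 6M₀ab/L³ = 6·(-19)·10·10/20³ = -57/40 kN
  M_A = M₀b(2a-b)/L² = (-19)·10·(2·10-10)/20² = -19/4 kN·m
  R_B = -6M₀ab/L³ = -6·(-19)·10·10/20³ = 57/40 kN
  M_B = M₀a(2b-a)/L² = (-19)·10·(2·10-10)/20² = -19/4 kN·m
Load 3 — applied couple M₀=11 kN·m at a=8 m (b=L-a=12):
  R_A = 6M₀ab/L³ = 6·11·8·12/20³ = 99/125 kN
  M_A = M₀b(2a-b)/L² = 11·12·(2·8-12)/20² = 33/25 kN·m
  R_B = -6M₀ab/L³ = -6·11·8·12/20³ = -99/125 kN
  M_B = M₀a(2b-a)/L² = 11·8·(2·12-8)/20² = 88/25 kN·m
Load 4 — applied couple M₀=-11 kN·m at a=5 m (b=L-a=15):
  R_A = 6M₀ab/L³ = 6·(-11)·5·15/20³ = -99/160 kN
  M_A = M₀b(2a-b)/L² = (-11)·15·(2·5-15)/20² = 33/16 kN·m
  R_B = -6M₀ab/L³ = -6·(-11)·5·15/20³ = 99/160 kN
  M_B = M₀a(2b-a)/L² = (-11)·5·(2·15-5)/20² = -55/16 kN·m
Superposition: R_A = 10937/36000 kN, M_A = 27077/3600 kN·m, R_B = 205063/36000 kN, M_B = -80803/3600 kN·m

R_A = 10937/36000 kN, M_A = 27077/3600 kN·m, R_B = 205063/36000 kN, M_B = -80803/3600 kN·m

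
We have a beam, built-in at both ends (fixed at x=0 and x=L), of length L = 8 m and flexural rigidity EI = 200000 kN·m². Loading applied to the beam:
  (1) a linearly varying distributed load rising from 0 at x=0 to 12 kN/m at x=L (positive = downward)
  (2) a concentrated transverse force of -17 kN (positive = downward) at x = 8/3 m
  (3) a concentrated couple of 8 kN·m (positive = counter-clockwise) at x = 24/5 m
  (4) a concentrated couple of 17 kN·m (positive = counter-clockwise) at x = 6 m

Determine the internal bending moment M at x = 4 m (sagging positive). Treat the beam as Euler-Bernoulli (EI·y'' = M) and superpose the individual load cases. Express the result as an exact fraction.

M(4) = 2861/180 kN·m

Load 1 — triangular load w₀=12 kN/m (0→w₀ over full span):
  M_1 = 3w₀Lx/20 - w₀L²/30 - w₀x³/(6L) = 3·12·8·4/20 - 12·8²/30 - 12·4³/(6·8) = 16 kN·m
Load 2 — point force P=-17 kN at a=8/3 m (b=L-a=16/3):
  M_2 = Pa²(a+3b)(L-x)/L³ - Pa²b/L²  [x>a] = (-17)·(8/3)²·((8/3)+3·(16/3))·(8-4)/8³ - (-17)·(8/3)²·(16/3)/8² = -68/9 kN·m
Load 3 — applied couple M₀=8 kN·m at a=24/5 m (b=L-a=16/5):
  M_3 = R_Ax - M_A  [x≤a] with R_A=36/25, M_A=64/25 = (36/25)·4 - (64/25) = 16/5 kN·m
Load 4 — applied couple M₀=17 kN·m at a=6 m (b=L-a=2):
  M_4 = R_Ax - M_A  [x≤a] with R_A=153/64, M_A=85/16 = (153/64)·4 - (85/16) = 17/4 kN·m
Superposition: M = Σ M_i = 2861/180 kN·m ≈ 15.894444 kN·m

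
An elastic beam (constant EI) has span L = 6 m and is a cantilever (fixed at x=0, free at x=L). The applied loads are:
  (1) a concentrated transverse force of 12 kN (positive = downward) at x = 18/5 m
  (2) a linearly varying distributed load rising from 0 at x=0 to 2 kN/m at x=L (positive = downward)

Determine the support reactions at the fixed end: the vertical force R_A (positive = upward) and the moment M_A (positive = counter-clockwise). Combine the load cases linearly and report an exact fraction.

Load 1 — point force P=12 kN at a=18/5 m (b=L-a=12/5):
  R_A = P = 12 kN
  M_A = Pa = 12·(18/5) = 216/5 kN·m
Load 2 — triangular load w₀=2 kN/m (0→w₀ over full span):
  R_A = w₀L/2 = 2·6/2 = 6 kN
  M_A = w₀L²/3 = 2·6²/3 = 24 kN·m
Superposition: R_A = 18 kN, M_A = 336/5 kN·m

R_A = 18 kN, M_A = 336/5 kN·m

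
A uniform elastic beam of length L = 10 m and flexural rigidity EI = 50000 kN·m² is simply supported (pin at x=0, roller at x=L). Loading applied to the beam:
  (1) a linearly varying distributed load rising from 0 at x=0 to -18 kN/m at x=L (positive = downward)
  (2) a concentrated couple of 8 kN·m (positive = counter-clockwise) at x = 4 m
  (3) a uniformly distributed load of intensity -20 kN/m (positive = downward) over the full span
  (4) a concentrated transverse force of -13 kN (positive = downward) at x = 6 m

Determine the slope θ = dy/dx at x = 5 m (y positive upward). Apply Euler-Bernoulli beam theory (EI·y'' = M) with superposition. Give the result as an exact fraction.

θ(5) = 3929/6000000 rad

Load 1 — triangular load w₀=-18 kN/m (0→w₀ over full span):
  θ_1 = -w₀(7L⁴-30L²x²+15x⁴)/(360LEI) = -(-18)·(7·10⁴-30·10²·5²+15·5⁴)/(360·10·50000) = 7/16000 rad
Load 2 — applied couple M₀=8 kN·m at a=4 m (b=L-a=6):
  θ_2 = (M₀x²/(2L)-M₀(x-a)+C₁)/EI  [x>a] with C₁=M₀(3b²-L²)/(6L)=16/15 = (8·5²/(2·10)-8·(5-4)+(16/15))/50000 = 23/375000 rad
Load 3 — uniform load w=-20 kN/m over full span:
  θ_3 = -w(L³-6Lx²+4x³)/(24EI) = -(-20)·(10³-6·10·5²+4·5³)/(24·50000) = 0 rad
Load 4 — point force P=-13 kN at a=6 m (b=L-a=4):
  θ_4 = -Pb(L²-b²-3x²)/(6LEI)  [x≤a] = -(-13)·4·(10²-4²-3·5²)/(6·10·50000) = 39/250000 rad
Superposition: θ = Σ θ_i = 3929/6000000 rad ≈ 0.000655 rad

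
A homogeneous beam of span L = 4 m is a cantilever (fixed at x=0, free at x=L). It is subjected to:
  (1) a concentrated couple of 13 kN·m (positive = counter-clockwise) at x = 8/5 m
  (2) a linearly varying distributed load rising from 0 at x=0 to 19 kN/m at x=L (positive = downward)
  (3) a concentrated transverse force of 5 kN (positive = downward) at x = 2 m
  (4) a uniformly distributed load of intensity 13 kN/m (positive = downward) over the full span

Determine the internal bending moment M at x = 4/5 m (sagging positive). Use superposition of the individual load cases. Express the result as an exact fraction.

M(4/5) = -49087/375 kN·m

Load 1 — applied couple M₀=13 kN·m at a=8/5 m (b=L-a=12/5):
  M_1 = M₀  [x≤a] = 13 = 13 kN·m
Load 2 — triangular load w₀=19 kN/m (0→w₀ over full span):
  M_2 = w₀Lx/2 - w₀L²/3 - w₀x³/(6L) = 19·4·(4/5)/2 - 19·4²/3 - 19·(4/5)³/(6·4) = -26752/375 kN·m
Load 3 — point force P=5 kN at a=2 m (b=L-a=2):
  M_3 = -P(a-x)  [x≤a] = -5·(2-(4/5)) = -6 kN·m
Load 4 — uniform load w=13 kN/m over full span:
  M_4 = -w(L-x)²/2 = -13·(4-(4/5))²/2 = -1664/25 kN·m
Superposition: M = Σ M_i = -49087/375 kN·m ≈ -130.898667 kN·m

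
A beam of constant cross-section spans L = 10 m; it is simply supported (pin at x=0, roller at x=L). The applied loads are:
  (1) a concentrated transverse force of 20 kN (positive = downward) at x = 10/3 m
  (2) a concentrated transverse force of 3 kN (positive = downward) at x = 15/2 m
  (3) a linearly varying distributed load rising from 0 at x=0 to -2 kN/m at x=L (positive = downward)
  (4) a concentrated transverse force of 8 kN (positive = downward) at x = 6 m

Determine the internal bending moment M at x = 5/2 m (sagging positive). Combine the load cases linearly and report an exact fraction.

Load 1 — point force P=20 kN at a=10/3 m (b=L-a=20/3):
  M_1 = Pbx/L  [x≤a] = 20·(20/3)·(5/2)/10 = 100/3 kN·m
Load 2 — point force P=3 kN at a=15/2 m (b=L-a=5/2):
  M_2 = Pbx/L  [x≤a] = 3·(5/2)·(5/2)/10 = 15/8 kN·m
Load 3 — triangular load w₀=-2 kN/m (0→w₀ over full span):
  M_3 = w₀Lx/6 - w₀x³/(6L) = (-2)·10·(5/2)/6 - (-2)·(5/2)³/(6·10) = -125/16 kN·m
Load 4 — point force P=8 kN at a=6 m (b=L-a=4):
  M_4 = Pbx/L  [x≤a] = 8·4·(5/2)/10 = 8 kN·m
Superposition: M = Σ M_i = 1699/48 kN·m ≈ 35.395833 kN·m

M(5/2) = 1699/48 kN·m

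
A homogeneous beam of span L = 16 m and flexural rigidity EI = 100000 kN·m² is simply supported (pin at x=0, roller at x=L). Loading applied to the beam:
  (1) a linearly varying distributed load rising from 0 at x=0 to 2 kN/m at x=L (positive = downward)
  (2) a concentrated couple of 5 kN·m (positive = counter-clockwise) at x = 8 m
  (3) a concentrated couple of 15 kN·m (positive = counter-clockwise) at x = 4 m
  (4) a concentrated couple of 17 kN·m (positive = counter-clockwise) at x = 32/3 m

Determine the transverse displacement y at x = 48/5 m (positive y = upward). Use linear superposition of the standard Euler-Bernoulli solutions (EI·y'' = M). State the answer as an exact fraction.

Load 1 — triangular load w₀=2 kN/m (0→w₀ over full span):
  y_1 = -w₀x(7L⁴-10L²x²+3x⁴)/(360LEI) = -2·(48/5)·(7·16⁴-10·16²·(48/5)²+3·(48/5)⁴)/(360·16·100000) = -1212416/146484375 m
Load 2 — applied couple M₀=5 kN·m at a=8 m (b=L-a=8):
  y_2 = (M₀x³/(6L)-M₀(x-a)²/2+C₁x)/EI  [x>a] with C₁=M₀(3b²-L²)/(6L)=-10/3 = (5·(48/5)³/(6·16)-5·((48/5)-8)²/2+(-10/3)·(48/5))/100000 = 6/78125 m
Load 3 — applied couple M₀=15 kN·m at a=4 m (b=L-a=12):
  y_3 = (M₀x³/(6L)-M₀(x-a)²/2+C₁x)/EI  [x>a] with C₁=M₀(3b²-L²)/(6L)=55/2 = (15·(48/5)³/(6·16)-15·((48/5)-4)²/2+(55/2)·(48/5))/100000 = 261/156250 m
Load 4 — applied couple M₀=17 kN·m at a=32/3 m (b=L-a=16/3):
  y_4 = (M₀x³/(6L)+C₁x)/EI  [x≤a] with C₁=M₀(3b²-L²)/(6L)=-272/9 = (17·(48/5)³/(6·16)+(-272/9)·(48/5))/100000 = -1564/1171875 m
Superposition: y = Σ y_i = -2303957/292968750 m ≈ -0.007864 m

y(48/5) = -2303957/292968750 m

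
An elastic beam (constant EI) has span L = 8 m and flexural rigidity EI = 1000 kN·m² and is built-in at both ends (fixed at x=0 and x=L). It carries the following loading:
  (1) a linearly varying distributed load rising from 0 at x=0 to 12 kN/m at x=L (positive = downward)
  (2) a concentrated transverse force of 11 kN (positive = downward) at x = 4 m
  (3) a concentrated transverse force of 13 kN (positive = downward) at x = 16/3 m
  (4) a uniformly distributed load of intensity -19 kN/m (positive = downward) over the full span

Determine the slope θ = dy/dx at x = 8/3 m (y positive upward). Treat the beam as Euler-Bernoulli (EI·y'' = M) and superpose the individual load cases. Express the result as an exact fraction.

Load 1 — triangular load w₀=12 kN/m (0→w₀ over full span):
  θ_1 = -w₀(2x(L-x)(L-2x)(x+2L)+x²(L-x)²)/(120LEI) = -12·(2·(8/3)·(8-(8/3))·(8-2·(8/3))·((8/3)+2·8)+(8/3)²·(8-(8/3))²)/(120·8·1000) = -1024/50625 rad
Load 2 — point force P=11 kN at a=4 m (b=L-a=4):
  θ_2 = -Pb²x(2aL-(3a+b)x)/(2L³EI)  [x≤a] = -11·4²·(8/3)·(2·4·8-(3·4+4)·(8/3))/(2·8³·1000) = -11/1125 rad
Load 3 — point force P=13 kN at a=16/3 m (b=L-a=8/3):
  θ_3 = -Pb²x(2aL-(3a+b)x)/(2L³EI)  [x≤a] = -13·(8/3)²·(8/3)·(2·(16/3)·8-(3·(16/3)+(8/3))·(8/3))/(2·8³·1000) = -52/6075 rad
Load 4 — uniform load w=-19 kN/m over full span:
  θ_4 = -wx(L-x)(L-2x)/(12EI) = -(-19)·(8/3)·(8-(8/3))·(8-2·(8/3))/(12·1000) = 608/10125 rad
Superposition: θ = Σ θ_i = 3263/151875 rad ≈ 0.021485 rad

θ(8/3) = 3263/151875 rad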